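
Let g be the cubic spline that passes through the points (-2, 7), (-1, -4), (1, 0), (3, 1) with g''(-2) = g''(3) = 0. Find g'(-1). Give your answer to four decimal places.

-6.1364

Write m_i for g''(x_i). With h_i = 1, 2, 2 and divided differences Δ_i = -11, 2, 1/2, the continuity of g' gives the tridiagonal system
  1·m_0 + 6·m_1 + 2·m_2 = 6(Δ_1 - Δ_0) = 78
  2·m_1 + 8·m_2 + 2·m_3 = 6(Δ_2 - Δ_1) = -9
Natural end conditions: m_0 = m_3 = 0.
Forward elimination and back-substitution give m_0 = 0, m_1 = 321/22, m_2 = -105/22, m_3 = 0.
On [-1, 1], g'(x) = b_1 + 2c_1·(x + 1) + 3d_1·(x + 1)² with b_1 = Δ_1 - h_1(2m_1 + m_2)/6 = -135/22, c_1 = m_1/2 = 321/44, d_1 = (m_2 - m_1)/(6h_1) = -71/44. So g'(-1) = -135/22.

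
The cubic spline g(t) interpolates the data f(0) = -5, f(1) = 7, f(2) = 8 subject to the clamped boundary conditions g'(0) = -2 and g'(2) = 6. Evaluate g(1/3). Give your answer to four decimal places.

With M_i denoting the second derivative at x_i, h_i = 1, 1, and Δ_i = (y_(i+1) − y_i)/h_i = 12, 1:
  1·M_0 + 4·M_1 + 1·M_2 = 6(Δ_1 - Δ_0) = -66
Clamped end conditions give two more equations: 2h_0·M_0 + h_0·M_1 = 6(Δ_0 - g'(0)) = 84 and h_1·M_1 + 2h_1·M_2 = 6(g'(2) - Δ_1) = 30.
Forward elimination and back-substitution give M_0 = 125/2, M_1 = -41, M_2 = 71/2.
On [0, 1], g(t) = -5 - 2·t + 125/4·t² - 69/4·t³.
With t = 1/3: g(1/3) = -17/6.

-2.8333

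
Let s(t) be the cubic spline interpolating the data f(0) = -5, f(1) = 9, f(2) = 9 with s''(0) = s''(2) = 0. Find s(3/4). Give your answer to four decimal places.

6.6484

Put M_i = s'' at the i-th knot. Here h = (1, 1) and Δ = (14, 0), so the interior equations h_(i-1)·M_(i-1) + 2(h_(i-1)+h_i)·M_i + h_i·M_(i+1) = 6(Δ_i − Δ_(i-1)) read
  1·M_0 + 4·M_1 + 1·M_2 = 6(Δ_1 - Δ_0) = -84
Natural end conditions: M_0 = M_2 = 0.
Hence M_0 = 0, M_1 = -21, M_2 = 0.
On [0, 1], s(t) = -5 + 35/2·t + 0·t² - 7/2·t³.
With t = 3/4: s(3/4) = 851/128.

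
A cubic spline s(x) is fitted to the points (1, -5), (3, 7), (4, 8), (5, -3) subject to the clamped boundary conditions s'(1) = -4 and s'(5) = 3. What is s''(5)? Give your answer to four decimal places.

57.4545

Let M_i = s''(x_i). Step sizes h_i = 2, 1, 1; slopes of the chords Δ_i = (y_(i+1) - y_i)/h_i = 6, 1, -11.
  2·M_0 + 6·M_1 + 1·M_2 = 6(Δ_1 - Δ_0) = -30
  1·M_1 + 4·M_2 + 1·M_3 = 6(Δ_2 - Δ_1) = -72
Clamped end conditions give two more equations: 2h_0·M_0 + h_0·M_1 = 6(Δ_0 - s'(1)) = 60 and h_2·M_2 + 2h_2·M_3 = 6(s'(5) - Δ_2) = 84.
Hence M_0 = 197/11, M_1 = -64/11, M_2 = -340/11, M_3 = 632/11.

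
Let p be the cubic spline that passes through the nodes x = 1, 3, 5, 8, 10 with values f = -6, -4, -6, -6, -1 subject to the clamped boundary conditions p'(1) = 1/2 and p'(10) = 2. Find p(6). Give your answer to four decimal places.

With σ_i denoting the second derivative at x_i, h_i = 2, 2, 3, 2, and Δ_i = (y_(i+1) − y_i)/h_i = 1, -1, 0, 5/2:
  2·σ_0 + 8·σ_1 + 2·σ_2 = 6(Δ_1 - Δ_0) = -12
  2·σ_1 + 10·σ_2 + 3·σ_3 = 6(Δ_2 - Δ_1) = 6
  3·σ_2 + 10·σ_3 + 2·σ_4 = 6(Δ_3 - Δ_2) = 15
Clamped end conditions give two more equations: 2h_0·σ_0 + h_0·σ_1 = 6(Δ_0 - p'(1)) = 3 and h_3·σ_3 + 2h_3·σ_4 = 6(p'(10) - Δ_3) = -3.
Solving the tridiagonal system: σ_0 = 211/118, σ_1 = -245/118, σ_2 = 61/118, σ_3 = 98/59, σ_4 = -373/236.
On [5, 8], p(x) = -6 - 159/118·(x - 5) + 61/236·(x - 5)² + 15/236·(x - 5)³.
With (x - 5) = 1: p(6) = -829/118.

-7.0254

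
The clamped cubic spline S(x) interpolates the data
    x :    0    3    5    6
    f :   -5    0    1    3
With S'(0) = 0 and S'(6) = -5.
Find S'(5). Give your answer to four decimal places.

3.8684

Write M_i for S''(x_i). With h_i = 3, 2, 1 and divided differences Δ_i = 5/3, 1/2, 2, the continuity of S' gives the tridiagonal system
  3·M_0 + 10·M_1 + 2·M_2 = 6(Δ_1 - Δ_0) = -7
  2·M_1 + 6·M_2 + 1·M_3 = 6(Δ_2 - Δ_1) = 9
Clamped end conditions give two more equations: 2h_0·M_0 + h_0·M_1 = 6(Δ_0 - S'(0)) = 10 and h_2·M_2 + 2h_2·M_3 = 6(S'(6) - Δ_2) = -42.
Hence M_0 = 179/57, M_1 = -56/19, M_2 = 124/19, M_3 = -461/19.
On [5, 6], S'(x) = b_2 + 2c_2·(x - 5) + 3d_2·(x - 5)² with b_2 = Δ_2 - h_2(2M_2 + M_3)/6 = 147/38, c_2 = M_2/2 = 62/19, d_2 = (M_3 - M_2)/(6h_2) = -195/38. So S'(5) = 147/38.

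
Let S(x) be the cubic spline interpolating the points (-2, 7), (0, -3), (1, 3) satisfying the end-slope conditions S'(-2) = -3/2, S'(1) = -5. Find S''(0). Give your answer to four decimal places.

Let m_i = S''(x_i). Step sizes h_i = 2, 1; slopes of the chords Δ_i = (y_(i+1) - y_i)/h_i = -5, 6.
  2·m_0 + 6·m_1 + 1·m_2 = 6(Δ_1 - Δ_0) = 66
Clamped end conditions give two more equations: 2h_0·m_0 + h_0·m_1 = 6(Δ_0 - S'(-2)) = -21 and h_1·m_1 + 2h_1·m_2 = 6(S'(1) - Δ_1) = -66.
Hence m_0 = -209/12, m_1 = 73/3, m_2 = -271/6.

24.3333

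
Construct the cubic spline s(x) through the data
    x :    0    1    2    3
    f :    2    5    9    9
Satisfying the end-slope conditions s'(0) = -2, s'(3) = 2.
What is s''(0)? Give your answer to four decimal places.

Let m_i = s''(x_i). Step sizes h_i = 1, 1, 1; slopes of the chords Δ_i = (y_(i+1) - y_i)/h_i = 3, 4, 0.
  1·m_0 + 4·m_1 + 1·m_2 = 6(Δ_1 - Δ_0) = 6
  1·m_1 + 4·m_2 + 1·m_3 = 6(Δ_2 - Δ_1) = -24
Clamped end conditions give two more equations: 2h_0·m_0 + h_0·m_1 = 6(Δ_0 - s'(0)) = 30 and h_2·m_2 + 2h_2·m_3 = 6(s'(3) - Δ_2) = 12.
Solving the tridiagonal system: m_0 = 226/15, m_1 = -2/15, m_2 = -128/15, m_3 = 154/15.

15.0667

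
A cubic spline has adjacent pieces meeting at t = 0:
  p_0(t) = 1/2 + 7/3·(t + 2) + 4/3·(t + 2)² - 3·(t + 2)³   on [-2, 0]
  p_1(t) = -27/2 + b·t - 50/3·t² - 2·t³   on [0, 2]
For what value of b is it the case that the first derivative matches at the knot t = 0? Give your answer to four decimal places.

-28.3333

p_0'(t) = 7/3 + 8/3·(t + 2) - 9·(t + 2)², so p_0'(0) = -85/3. On the right, p_1'(0) = b, so b = -85/3.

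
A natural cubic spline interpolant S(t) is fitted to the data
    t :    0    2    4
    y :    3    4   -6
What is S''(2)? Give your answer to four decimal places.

Let m_i = S''(x_i). Step sizes h_i = 2, 2; slopes of the chords Δ_i = (y_(i+1) - y_i)/h_i = 1/2, -5.
  2·m_0 + 8·m_1 + 2·m_2 = 6(Δ_1 - Δ_0) = -33
Natural end conditions: m_0 = m_2 = 0.
Hence m_0 = 0, m_1 = -33/8, m_2 = 0.

-4.1250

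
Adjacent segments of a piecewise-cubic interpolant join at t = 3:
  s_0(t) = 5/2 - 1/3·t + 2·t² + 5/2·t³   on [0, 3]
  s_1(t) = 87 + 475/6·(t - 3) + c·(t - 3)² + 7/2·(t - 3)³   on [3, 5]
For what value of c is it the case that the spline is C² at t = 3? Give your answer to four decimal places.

s_0''(t) = 4 + 15·t, so s_0''(3) = 49. On the right, s_1''(3) = 2c, so c = 49/2.

24.5000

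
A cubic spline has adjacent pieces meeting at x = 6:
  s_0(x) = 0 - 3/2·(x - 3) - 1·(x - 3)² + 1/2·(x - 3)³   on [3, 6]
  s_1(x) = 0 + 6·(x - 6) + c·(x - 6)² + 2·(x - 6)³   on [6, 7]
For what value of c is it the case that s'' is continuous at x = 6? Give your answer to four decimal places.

3.5000

s_0''(x) = -2 + 3·(x - 3), so s_0''(6) = 7. On the right, s_1''(6) = 2c, so c = 7/2.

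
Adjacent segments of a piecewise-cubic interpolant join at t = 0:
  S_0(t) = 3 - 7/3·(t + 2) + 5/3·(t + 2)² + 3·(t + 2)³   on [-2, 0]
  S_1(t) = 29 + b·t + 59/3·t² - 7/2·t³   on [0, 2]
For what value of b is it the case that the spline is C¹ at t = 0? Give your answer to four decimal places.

40.3333

S_0'(t) = -7/3 + 10/3·(t + 2) + 9·(t + 2)², so S_0'(0) = 121/3. On the right, S_1'(0) = b, so b = 121/3.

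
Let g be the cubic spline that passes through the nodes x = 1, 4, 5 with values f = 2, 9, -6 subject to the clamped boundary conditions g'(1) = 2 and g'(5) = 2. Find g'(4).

-17

With σ_i denoting the second derivative at x_i, h_i = 3, 1, and Δ_i = (y_(i+1) − y_i)/h_i = 7/3, -15:
  3·σ_0 + 8·σ_1 + 1·σ_2 = 6(Δ_1 - Δ_0) = -104
Clamped end conditions give two more equations: 2h_0·σ_0 + h_0·σ_1 = 6(Δ_0 - g'(1)) = 2 and h_1·σ_1 + 2h_1·σ_2 = 6(g'(5) - Δ_1) = 102.
Forward elimination and back-substitution give σ_0 = 40/3, σ_1 = -26, σ_2 = 64.
On [4, 5], g'(x) = b_1 + 2c_1·(x - 4) + 3d_1·(x - 4)² with b_1 = Δ_1 - h_1(2σ_1 + σ_2)/6 = -17, c_1 = σ_1/2 = -13, d_1 = (σ_2 - σ_1)/(6h_1) = 15. So g'(4) = -17.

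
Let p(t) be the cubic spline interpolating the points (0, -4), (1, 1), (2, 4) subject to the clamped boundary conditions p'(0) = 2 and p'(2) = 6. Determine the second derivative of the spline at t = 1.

-10

Let M_i = p''(x_i). Step sizes h_i = 1, 1; slopes of the chords Δ_i = (y_(i+1) - y_i)/h_i = 5, 3.
  1·M_0 + 4·M_1 + 1·M_2 = 6(Δ_1 - Δ_0) = -12
Clamped end conditions give two more equations: 2h_0·M_0 + h_0·M_1 = 6(Δ_0 - p'(0)) = 18 and h_1·M_1 + 2h_1·M_2 = 6(p'(2) - Δ_1) = 18.
Hence M_0 = 14, M_1 = -10, M_2 = 14.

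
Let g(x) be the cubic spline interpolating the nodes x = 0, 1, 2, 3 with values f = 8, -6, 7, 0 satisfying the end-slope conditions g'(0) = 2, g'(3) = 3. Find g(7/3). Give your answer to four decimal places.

Put σ_i = g'' at the i-th knot. Here h = (1, 1, 1) and Δ = (-14, 13, -7), so the interior equations h_(i-1)·σ_(i-1) + 2(h_(i-1)+h_i)·σ_i + h_i·σ_(i+1) = 6(Δ_i − Δ_(i-1)) read
  1·σ_0 + 4·σ_1 + 1·σ_2 = 6(Δ_1 - Δ_0) = 162
  1·σ_1 + 4·σ_2 + 1·σ_3 = 6(Δ_2 - Δ_1) = -120
Clamped end conditions give two more equations: 2h_0·σ_0 + h_0·σ_1 = 6(Δ_0 - g'(0)) = -96 and h_2·σ_2 + 2h_2·σ_3 = 6(g'(3) - Δ_2) = 60.
Solving: σ_0 = -262/3, σ_1 = 236/3, σ_2 = -196/3, σ_3 = 188/3.
On [2, 3], g(x) = 7 + 13/3·(x - 2) - 98/3·(x - 2)² + 64/3·(x - 2)³.
With (x - 2) = 1/3: g(7/3) = 454/81.

5.6049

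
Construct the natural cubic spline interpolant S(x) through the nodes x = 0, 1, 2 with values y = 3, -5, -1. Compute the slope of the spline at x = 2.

7

Put m_i = S'' at the i-th knot. Here h = (1, 1) and Δ = (-8, 4), so the interior equations h_(i-1)·m_(i-1) + 2(h_(i-1)+h_i)·m_i + h_i·m_(i+1) = 6(Δ_i − Δ_(i-1)) read
  1·m_0 + 4·m_1 + 1·m_2 = 6(Δ_1 - Δ_0) = 72
Natural end conditions: m_0 = m_2 = 0.
Solving: m_0 = 0, m_1 = 18, m_2 = 0.
On [1, 2], S'(x) = b_1 + 2c_1·(x - 1) + 3d_1·(x - 1)² with b_1 = Δ_1 - h_1(2m_1 + m_2)/6 = -2, c_1 = m_1/2 = 9, d_1 = (m_2 - m_1)/(6h_1) = -3. So S'(2) = 7.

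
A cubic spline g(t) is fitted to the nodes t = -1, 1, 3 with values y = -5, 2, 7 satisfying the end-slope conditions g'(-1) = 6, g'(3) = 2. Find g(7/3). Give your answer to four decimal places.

5.4815

With m_i denoting the second derivative at x_i, h_i = 2, 2, and Δ_i = (y_(i+1) − y_i)/h_i = 7/2, 5/2:
  2·m_0 + 8·m_1 + 2·m_2 = 6(Δ_1 - Δ_0) = -6
Clamped end conditions give two more equations: 2h_0·m_0 + h_0·m_1 = 6(Δ_0 - g'(-1)) = -15 and h_1·m_1 + 2h_1·m_2 = 6(g'(3) - Δ_1) = -3.
Hence m_0 = -4, m_1 = 1/2, m_2 = -1.
On [1, 3], g(t) = 2 + 5/2·(t - 1) + 1/4·(t - 1)² - 1/8·(t - 1)³.
With (t - 1) = 4/3: g(7/3) = 148/27.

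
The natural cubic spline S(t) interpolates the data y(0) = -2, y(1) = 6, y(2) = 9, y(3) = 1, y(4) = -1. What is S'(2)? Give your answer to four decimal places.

-3.8750

With M_i denoting the second derivative at x_i, h_i = 1, 1, 1, 1, and Δ_i = (y_(i+1) − y_i)/h_i = 8, 3, -8, -2:
  1·M_0 + 4·M_1 + 1·M_2 = 6(Δ_1 - Δ_0) = -30
  1·M_1 + 4·M_2 + 1·M_3 = 6(Δ_2 - Δ_1) = -66
  1·M_2 + 4·M_3 + 1·M_4 = 6(Δ_3 - Δ_2) = 36
Natural end conditions: M_0 = M_4 = 0.
Solving the tridiagonal system: M_0 = 0, M_1 = -75/28, M_2 = -135/7, M_3 = 387/28, M_4 = 0.
On [2, 3], S'(t) = b_2 + 2c_2·(t - 2) + 3d_2·(t - 2)² with b_2 = Δ_2 - h_2(2M_2 + M_3)/6 = -31/8, c_2 = M_2/2 = -135/14, d_2 = (M_3 - M_2)/(6h_2) = 309/56. So S'(2) = -31/8.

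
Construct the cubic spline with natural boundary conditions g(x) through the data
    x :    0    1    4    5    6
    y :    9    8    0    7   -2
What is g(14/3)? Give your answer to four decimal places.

5.7087

Let M_i = g''(x_i). Step sizes h_i = 1, 3, 1, 1; slopes of the chords Δ_i = (y_(i+1) - y_i)/h_i = -1, -8/3, 7, -9.
  1·M_0 + 8·M_1 + 3·M_2 = 6(Δ_1 - Δ_0) = -10
  3·M_1 + 8·M_2 + 1·M_3 = 6(Δ_2 - Δ_1) = 58
  1·M_2 + 4·M_3 + 1·M_4 = 6(Δ_3 - Δ_2) = -96
Natural end conditions: M_0 = M_4 = 0.
Solving the tridiagonal system: M_0 = 0, M_1 = -647/106, M_2 = 686/53, M_3 = -2887/106, M_4 = 0.
On [4, 5], g(x) = 0 + 4595/636·(x - 4) + 343/53·(x - 4)² - 4259/636·(x - 4)³.
With (x - 4) = 2/3: g(14/3) = 49015/8586.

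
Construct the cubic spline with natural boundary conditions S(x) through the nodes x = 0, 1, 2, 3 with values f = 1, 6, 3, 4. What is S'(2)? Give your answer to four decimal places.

With σ_i denoting the second derivative at x_i, h_i = 1, 1, 1, and Δ_i = (y_(i+1) − y_i)/h_i = 5, -3, 1:
  1·σ_0 + 4·σ_1 + 1·σ_2 = 6(Δ_1 - Δ_0) = -48
  1·σ_1 + 4·σ_2 + 1·σ_3 = 6(Δ_2 - Δ_1) = 24
Natural end conditions: σ_0 = σ_3 = 0.
Forward elimination and back-substitution give σ_0 = 0, σ_1 = -72/5, σ_2 = 48/5, σ_3 = 0.
On [2, 3], S'(x) = b_2 + 2c_2·(x - 2) + 3d_2·(x - 2)² with b_2 = Δ_2 - h_2(2σ_2 + σ_3)/6 = -11/5, c_2 = σ_2/2 = 24/5, d_2 = (σ_3 - σ_2)/(6h_2) = -8/5. So S'(2) = -11/5.

-2.2000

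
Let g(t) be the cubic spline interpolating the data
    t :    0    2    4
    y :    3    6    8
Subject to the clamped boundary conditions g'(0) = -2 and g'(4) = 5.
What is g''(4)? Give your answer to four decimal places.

Write σ_i for g''(x_i). With h_i = 2, 2 and divided differences Δ_i = 3/2, 1, the continuity of g' gives the tridiagonal system
  2·σ_0 + 8·σ_1 + 2·σ_2 = 6(Δ_1 - Δ_0) = -3
Clamped end conditions give two more equations: 2h_0·σ_0 + h_0·σ_1 = 6(Δ_0 - g'(0)) = 21 and h_1·σ_1 + 2h_1·σ_2 = 6(g'(4) - Δ_1) = 24.
Hence σ_0 = 59/8, σ_1 = -17/4, σ_2 = 65/8.

8.1250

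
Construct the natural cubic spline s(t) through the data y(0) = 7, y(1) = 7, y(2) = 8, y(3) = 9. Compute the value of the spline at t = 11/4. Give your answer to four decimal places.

8.7656

With m_i denoting the second derivative at x_i, h_i = 1, 1, 1, and Δ_i = (y_(i+1) − y_i)/h_i = 0, 1, 1:
  1·m_0 + 4·m_1 + 1·m_2 = 6(Δ_1 - Δ_0) = 6
  1·m_1 + 4·m_2 + 1·m_3 = 6(Δ_2 - Δ_1) = 0
Natural end conditions: m_0 = m_3 = 0.
Hence m_0 = 0, m_1 = 8/5, m_2 = -2/5, m_3 = 0.
On [2, 3], s(t) = 8 + 17/15·(t - 2) - 1/5·(t - 2)² + 1/15·(t - 2)³.
With (t - 2) = 3/4: s(11/4) = 561/64.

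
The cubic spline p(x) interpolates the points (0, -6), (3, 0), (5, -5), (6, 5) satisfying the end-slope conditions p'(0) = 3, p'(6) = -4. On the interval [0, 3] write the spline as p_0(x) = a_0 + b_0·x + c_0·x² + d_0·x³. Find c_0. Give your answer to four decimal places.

Write m_i for p''(x_i). With h_i = 3, 2, 1 and divided differences Δ_i = 2, -5/2, 10, the continuity of p' gives the tridiagonal system
  3·m_0 + 10·m_1 + 2·m_2 = 6(Δ_1 - Δ_0) = -27
  2·m_1 + 6·m_2 + 1·m_3 = 6(Δ_2 - Δ_1) = 75
Clamped end conditions give two more equations: 2h_0·m_0 + h_0·m_1 = 6(Δ_0 - p'(0)) = -6 and h_2·m_2 + 2h_2·m_3 = 6(p'(6) - Δ_2) = -84.
Hence m_0 = 187/57, m_1 = -488/57, m_2 = 1390/57, m_3 = -3089/57.
On [0, 3], with p_0(x) = a_0 + b_0·x + c_0·x² + d_0·x³: c_0 = m_0/2 = 187/114, d_0 = (m_1 - m_0)/(6h_0) = -25/38, b_0 = Δ_0 - h_0(2m_0 + m_1)/6 = 3.

1.6404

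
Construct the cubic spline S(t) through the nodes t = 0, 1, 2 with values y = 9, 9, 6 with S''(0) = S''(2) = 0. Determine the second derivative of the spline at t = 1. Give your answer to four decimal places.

Let σ_i = S''(x_i). Step sizes h_i = 1, 1; slopes of the chords Δ_i = (y_(i+1) - y_i)/h_i = 0, -3.
  1·σ_0 + 4·σ_1 + 1·σ_2 = 6(Δ_1 - Δ_0) = -18
Natural end conditions: σ_0 = σ_2 = 0.
Solving: σ_0 = 0, σ_1 = -9/2, σ_2 = 0.

-4.5000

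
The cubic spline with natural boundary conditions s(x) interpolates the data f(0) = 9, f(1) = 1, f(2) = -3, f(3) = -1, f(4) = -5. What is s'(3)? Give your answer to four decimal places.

-0.0714

Let M_i = s''(x_i). Step sizes h_i = 1, 1, 1, 1; slopes of the chords Δ_i = (y_(i+1) - y_i)/h_i = -8, -4, 2, -4.
  1·M_0 + 4·M_1 + 1·M_2 = 6(Δ_1 - Δ_0) = 24
  1·M_1 + 4·M_2 + 1·M_3 = 6(Δ_2 - Δ_1) = 36
  1·M_2 + 4·M_3 + 1·M_4 = 6(Δ_3 - Δ_2) = -36
Natural end conditions: M_0 = M_4 = 0.
Solving: M_0 = 0, M_1 = 45/14, M_2 = 78/7, M_3 = -165/14, M_4 = 0.
On [3, 4], s'(x) = b_3 + 2c_3·(x - 3) + 3d_3·(x - 3)² with b_3 = Δ_3 - h_3(2M_3 + M_4)/6 = -1/14, c_3 = M_3/2 = -165/28, d_3 = (M_4 - M_3)/(6h_3) = 55/28. So s'(3) = -1/14.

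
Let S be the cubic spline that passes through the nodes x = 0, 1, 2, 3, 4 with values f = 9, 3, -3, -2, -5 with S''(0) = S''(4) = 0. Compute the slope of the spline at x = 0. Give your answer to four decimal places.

-5.4286

Write M_i for S''(x_i). With h_i = 1, 1, 1, 1 and divided differences Δ_i = -6, -6, 1, -3, the continuity of S' gives the tridiagonal system
  1·M_0 + 4·M_1 + 1·M_2 = 6(Δ_1 - Δ_0) = 0
  1·M_1 + 4·M_2 + 1·M_3 = 6(Δ_2 - Δ_1) = 42
  1·M_2 + 4·M_3 + 1·M_4 = 6(Δ_3 - Δ_2) = -24
Natural end conditions: M_0 = M_4 = 0.
Solving: M_0 = 0, M_1 = -24/7, M_2 = 96/7, M_3 = -66/7, M_4 = 0.
On [0, 1], S'(x) = b_0 + 2c_0·x + 3d_0·x² with b_0 = Δ_0 - h_0(2M_0 + M_1)/6 = -38/7, c_0 = M_0/2 = 0, d_0 = (M_1 - M_0)/(6h_0) = -4/7. So S'(0) = -38/7.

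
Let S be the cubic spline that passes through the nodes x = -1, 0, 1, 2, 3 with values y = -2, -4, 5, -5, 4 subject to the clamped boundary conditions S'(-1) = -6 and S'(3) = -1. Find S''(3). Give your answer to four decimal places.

-57.6786

With m_i denoting the second derivative at x_i, h_i = 1, 1, 1, 1, and Δ_i = (y_(i+1) − y_i)/h_i = -2, 9, -10, 9:
  1·m_0 + 4·m_1 + 1·m_2 = 6(Δ_1 - Δ_0) = 66
  1·m_1 + 4·m_2 + 1·m_3 = 6(Δ_2 - Δ_1) = -114
  1·m_2 + 4·m_3 + 1·m_4 = 6(Δ_3 - Δ_2) = 114
Clamped end conditions give two more equations: 2h_0·m_0 + h_0·m_1 = 6(Δ_0 - S'(-1)) = 24 and h_3·m_3 + 2h_3·m_4 = 6(S'(3) - Δ_3) = -60.
Solving: m_0 = -79/28, m_1 = 415/14, m_2 = -199/4, m_3 = 775/14, m_4 = -1615/28.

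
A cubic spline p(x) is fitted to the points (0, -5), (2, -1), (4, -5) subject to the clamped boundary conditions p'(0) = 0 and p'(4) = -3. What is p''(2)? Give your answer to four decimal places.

Write m_i for p''(x_i). With h_i = 2, 2 and divided differences Δ_i = 2, -2, the continuity of p' gives the tridiagonal system
  2·m_0 + 8·m_1 + 2·m_2 = 6(Δ_1 - Δ_0) = -24
Clamped end conditions give two more equations: 2h_0·m_0 + h_0·m_1 = 6(Δ_0 - p'(0)) = 12 and h_1·m_1 + 2h_1·m_2 = 6(p'(4) - Δ_1) = -6.
Solving the tridiagonal system: m_0 = 21/4, m_1 = -9/2, m_2 = 3/4.

-4.5000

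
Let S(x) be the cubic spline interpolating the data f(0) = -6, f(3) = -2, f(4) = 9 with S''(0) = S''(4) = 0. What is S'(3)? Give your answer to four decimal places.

Write m_i for S''(x_i). With h_i = 3, 1 and divided differences Δ_i = 4/3, 11, the continuity of S' gives the tridiagonal system
  3·m_0 + 8·m_1 + 1·m_2 = 6(Δ_1 - Δ_0) = 58
Natural end conditions: m_0 = m_2 = 0.
Hence m_0 = 0, m_1 = 29/4, m_2 = 0.
On [3, 4], S'(x) = b_1 + 2c_1·(x - 3) + 3d_1·(x - 3)² with b_1 = Δ_1 - h_1(2m_1 + m_2)/6 = 103/12, c_1 = m_1/2 = 29/8, d_1 = (m_2 - m_1)/(6h_1) = -29/24. So S'(3) = 103/12.

8.5833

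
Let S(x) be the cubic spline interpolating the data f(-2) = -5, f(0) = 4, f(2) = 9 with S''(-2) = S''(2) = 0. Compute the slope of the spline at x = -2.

5

Put m_i = S'' at the i-th knot. Here h = (2, 2) and Δ = (9/2, 5/2), so the interior equations h_(i-1)·m_(i-1) + 2(h_(i-1)+h_i)·m_i + h_i·m_(i+1) = 6(Δ_i − Δ_(i-1)) read
  2·m_0 + 8·m_1 + 2·m_2 = 6(Δ_1 - Δ_0) = -12
Natural end conditions: m_0 = m_2 = 0.
Forward elimination and back-substitution give m_0 = 0, m_1 = -3/2, m_2 = 0.
On [-2, 0], S'(x) = b_0 + 2c_0·(x + 2) + 3d_0·(x + 2)² with b_0 = Δ_0 - h_0(2m_0 + m_1)/6 = 5, c_0 = m_0/2 = 0, d_0 = (m_1 - m_0)/(6h_0) = -1/8. So S'(-2) = 5.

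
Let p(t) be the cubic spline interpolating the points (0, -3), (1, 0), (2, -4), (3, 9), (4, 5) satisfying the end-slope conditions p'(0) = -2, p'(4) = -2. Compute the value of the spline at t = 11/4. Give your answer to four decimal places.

Put M_i = p'' at the i-th knot. Here h = (1, 1, 1, 1) and Δ = (3, -4, 13, -4), so the interior equations h_(i-1)·M_(i-1) + 2(h_(i-1)+h_i)·M_i + h_i·M_(i+1) = 6(Δ_i − Δ_(i-1)) read
  1·M_0 + 4·M_1 + 1·M_2 = 6(Δ_1 - Δ_0) = -42
  1·M_1 + 4·M_2 + 1·M_3 = 6(Δ_2 - Δ_1) = 102
  1·M_2 + 4·M_3 + 1·M_4 = 6(Δ_3 - Δ_2) = -102
Clamped end conditions give two more equations: 2h_0·M_0 + h_0·M_1 = 6(Δ_0 - p'(0)) = 30 and h_3·M_3 + 2h_3·M_4 = 6(p'(4) - Δ_3) = 12.
Hence M_0 = 411/14, M_1 = -201/7, M_2 = 87/2, M_3 = -303/7, M_4 = 387/14.
On [2, 3], p(t) = -4 + 40/7·(t - 2) + 87/4·(t - 2)² - 405/28·(t - 2)³.
With (t - 2) = 3/4: p(11/4) = 1643/256.

6.4180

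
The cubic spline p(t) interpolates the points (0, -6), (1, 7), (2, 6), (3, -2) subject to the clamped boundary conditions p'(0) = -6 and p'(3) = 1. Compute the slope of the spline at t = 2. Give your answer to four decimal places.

With m_i denoting the second derivative at x_i, h_i = 1, 1, 1, and Δ_i = (y_(i+1) − y_i)/h_i = 13, -1, -8:
  1·m_0 + 4·m_1 + 1·m_2 = 6(Δ_1 - Δ_0) = -84
  1·m_1 + 4·m_2 + 1·m_3 = 6(Δ_2 - Δ_1) = -42
Clamped end conditions give two more equations: 2h_0·m_0 + h_0·m_1 = 6(Δ_0 - p'(0)) = 114 and h_2·m_2 + 2h_2·m_3 = 6(p'(3) - Δ_2) = 54.
Solving: m_0 = 1138/15, m_1 = -566/15, m_2 = -134/15, m_3 = 472/15.
On [2, 3], p'(t) = b_2 + 2c_2·(t - 2) + 3d_2·(t - 2)² with b_2 = Δ_2 - h_2(2m_2 + m_3)/6 = -154/15, c_2 = m_2/2 = -67/15, d_2 = (m_3 - m_2)/(6h_2) = 101/15. So p'(2) = -154/15.

-10.2667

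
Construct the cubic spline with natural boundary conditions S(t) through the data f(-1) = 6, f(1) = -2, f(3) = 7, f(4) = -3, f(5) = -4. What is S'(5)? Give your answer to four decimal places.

Write M_i for S''(x_i). With h_i = 2, 2, 1, 1 and divided differences Δ_i = -4, 9/2, -10, -1, the continuity of S' gives the tridiagonal system
  2·M_0 + 8·M_1 + 2·M_2 = 6(Δ_1 - Δ_0) = 51
  2·M_1 + 6·M_2 + 1·M_3 = 6(Δ_2 - Δ_1) = -87
  1·M_2 + 4·M_3 + 1·M_4 = 6(Δ_3 - Δ_2) = 54
Natural end conditions: M_0 = M_4 = 0.
Solving: M_0 = 0, M_1 = 659/56, M_2 = -151/7, M_3 = 529/28, M_4 = 0.
On [4, 5], S'(t) = b_3 + 2c_3·(t - 4) + 3d_3·(t - 4)² with b_3 = Δ_3 - h_3(2M_3 + M_4)/6 = -613/84, c_3 = M_3/2 = 529/56, d_3 = (M_4 - M_3)/(6h_3) = -529/168. So S'(5) = 361/168.

2.1488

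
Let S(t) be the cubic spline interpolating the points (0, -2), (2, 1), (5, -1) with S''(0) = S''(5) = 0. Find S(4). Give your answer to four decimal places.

0.2444

Let M_i = S''(x_i). Step sizes h_i = 2, 3; slopes of the chords Δ_i = (y_(i+1) - y_i)/h_i = 3/2, -2/3.
  2·M_0 + 10·M_1 + 3·M_2 = 6(Δ_1 - Δ_0) = -13
Natural end conditions: M_0 = M_2 = 0.
Solving: M_0 = 0, M_1 = -13/10, M_2 = 0.
On [2, 5], S(t) = 1 + 19/30·(t - 2) - 13/20·(t - 2)² + 13/180·(t - 2)³.
With (t - 2) = 2: S(4) = 11/45.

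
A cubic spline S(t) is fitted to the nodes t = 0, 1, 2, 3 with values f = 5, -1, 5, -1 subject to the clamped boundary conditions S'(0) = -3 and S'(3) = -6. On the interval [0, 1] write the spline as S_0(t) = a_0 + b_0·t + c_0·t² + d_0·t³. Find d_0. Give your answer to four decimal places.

9.4000

Put σ_i = S'' at the i-th knot. Here h = (1, 1, 1) and Δ = (-6, 6, -6), so the interior equations h_(i-1)·σ_(i-1) + 2(h_(i-1)+h_i)·σ_i + h_i·σ_(i+1) = 6(Δ_i − Δ_(i-1)) read
  1·σ_0 + 4·σ_1 + 1·σ_2 = 6(Δ_1 - Δ_0) = 72
  1·σ_1 + 4·σ_2 + 1·σ_3 = 6(Δ_2 - Δ_1) = -72
Clamped end conditions give two more equations: 2h_0·σ_0 + h_0·σ_1 = 6(Δ_0 - S'(0)) = -18 and h_2·σ_2 + 2h_2·σ_3 = 6(S'(3) - Δ_2) = 0.
Hence σ_0 = -124/5, σ_1 = 158/5, σ_2 = -148/5, σ_3 = 74/5.
On [0, 1], with S_0(t) = a_0 + b_0·t + c_0·t² + d_0·t³: c_0 = σ_0/2 = -62/5, d_0 = (σ_1 - σ_0)/(6h_0) = 47/5, b_0 = Δ_0 - h_0(2σ_0 + σ_1)/6 = -3.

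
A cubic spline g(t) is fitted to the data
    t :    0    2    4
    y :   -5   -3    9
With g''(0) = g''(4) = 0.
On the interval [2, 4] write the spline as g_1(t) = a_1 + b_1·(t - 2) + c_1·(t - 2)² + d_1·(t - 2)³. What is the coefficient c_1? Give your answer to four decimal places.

1.8750

Let M_i = g''(x_i). Step sizes h_i = 2, 2; slopes of the chords Δ_i = (y_(i+1) - y_i)/h_i = 1, 6.
  2·M_0 + 8·M_1 + 2·M_2 = 6(Δ_1 - Δ_0) = 30
Natural end conditions: M_0 = M_2 = 0.
Forward elimination and back-substitution give M_0 = 0, M_1 = 15/4, M_2 = 0.
On [2, 4], with g_1(t) = a_1 + b_1·(t - 2) + c_1·(t - 2)² + d_1·(t - 2)³: c_1 = M_1/2 = 15/8, d_1 = (M_2 - M_1)/(6h_1) = -5/16, b_1 = Δ_1 - h_1(2M_1 + M_2)/6 = 7/2.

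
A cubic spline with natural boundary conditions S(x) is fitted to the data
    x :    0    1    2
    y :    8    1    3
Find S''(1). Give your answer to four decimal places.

13.5000

Let m_i = S''(x_i). Step sizes h_i = 1, 1; slopes of the chords Δ_i = (y_(i+1) - y_i)/h_i = -7, 2.
  1·m_0 + 4·m_1 + 1·m_2 = 6(Δ_1 - Δ_0) = 54
Natural end conditions: m_0 = m_2 = 0.
Forward elimination and back-substitution give m_0 = 0, m_1 = 27/2, m_2 = 0.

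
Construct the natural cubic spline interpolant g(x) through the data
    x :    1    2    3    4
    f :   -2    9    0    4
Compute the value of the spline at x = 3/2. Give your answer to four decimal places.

With M_i denoting the second derivative at x_i, h_i = 1, 1, 1, and Δ_i = (y_(i+1) − y_i)/h_i = 11, -9, 4:
  1·M_0 + 4·M_1 + 1·M_2 = 6(Δ_1 - Δ_0) = -120
  1·M_1 + 4·M_2 + 1·M_3 = 6(Δ_2 - Δ_1) = 78
Natural end conditions: M_0 = M_3 = 0.
Solving: M_0 = 0, M_1 = -186/5, M_2 = 144/5, M_3 = 0.
On [1, 2], g(x) = -2 + 86/5·(x - 1) + 0·(x - 1)² - 31/5·(x - 1)³.
With (x - 1) = 1/2: g(3/2) = 233/40.

5.8250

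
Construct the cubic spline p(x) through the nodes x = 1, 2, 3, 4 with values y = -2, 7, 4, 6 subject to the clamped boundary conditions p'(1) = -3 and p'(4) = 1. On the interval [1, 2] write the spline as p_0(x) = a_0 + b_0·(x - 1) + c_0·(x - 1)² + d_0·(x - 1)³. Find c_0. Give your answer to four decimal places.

Let m_i = p''(x_i). Step sizes h_i = 1, 1, 1; slopes of the chords Δ_i = (y_(i+1) - y_i)/h_i = 9, -3, 2.
  1·m_0 + 4·m_1 + 1·m_2 = 6(Δ_1 - Δ_0) = -72
  1·m_1 + 4·m_2 + 1·m_3 = 6(Δ_2 - Δ_1) = 30
Clamped end conditions give two more equations: 2h_0·m_0 + h_0·m_1 = 6(Δ_0 - p'(1)) = 72 and h_2·m_2 + 2h_2·m_3 = 6(p'(4) - Δ_2) = -6.
Solving: m_0 = 814/15, m_1 = -548/15, m_2 = 298/15, m_3 = -194/15.
On [1, 2], with p_0(x) = a_0 + b_0·(x - 1) + c_0·(x - 1)² + d_0·(x - 1)³: c_0 = m_0/2 = 407/15, d_0 = (m_1 - m_0)/(6h_0) = -227/15, b_0 = Δ_0 - h_0(2m_0 + m_1)/6 = -3.

27.1333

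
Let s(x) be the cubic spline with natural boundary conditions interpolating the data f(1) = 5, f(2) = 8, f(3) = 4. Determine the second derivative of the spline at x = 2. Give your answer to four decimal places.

Let M_i = s''(x_i). Step sizes h_i = 1, 1; slopes of the chords Δ_i = (y_(i+1) - y_i)/h_i = 3, -4.
  1·M_0 + 4·M_1 + 1·M_2 = 6(Δ_1 - Δ_0) = -42
Natural end conditions: M_0 = M_2 = 0.
Solving: M_0 = 0, M_1 = -21/2, M_2 = 0.

-10.5000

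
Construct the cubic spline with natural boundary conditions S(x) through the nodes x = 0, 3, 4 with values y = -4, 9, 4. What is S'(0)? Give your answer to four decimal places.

With M_i denoting the second derivative at x_i, h_i = 3, 1, and Δ_i = (y_(i+1) − y_i)/h_i = 13/3, -5:
  3·M_0 + 8·M_1 + 1·M_2 = 6(Δ_1 - Δ_0) = -56
Natural end conditions: M_0 = M_2 = 0.
Hence M_0 = 0, M_1 = -7, M_2 = 0.
On [0, 3], S'(x) = b_0 + 2c_0·x + 3d_0·x² with b_0 = Δ_0 - h_0(2M_0 + M_1)/6 = 47/6, c_0 = M_0/2 = 0, d_0 = (M_1 - M_0)/(6h_0) = -7/18. So S'(0) = 47/6.

7.8333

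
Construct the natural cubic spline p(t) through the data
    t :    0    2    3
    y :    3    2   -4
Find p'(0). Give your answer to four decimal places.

1.3333

Put m_i = p'' at the i-th knot. Here h = (2, 1) and Δ = (-1/2, -6), so the interior equations h_(i-1)·m_(i-1) + 2(h_(i-1)+h_i)·m_i + h_i·m_(i+1) = 6(Δ_i − Δ_(i-1)) read
  2·m_0 + 6·m_1 + 1·m_2 = 6(Δ_1 - Δ_0) = -33
Natural end conditions: m_0 = m_2 = 0.
Hence m_0 = 0, m_1 = -11/2, m_2 = 0.
On [0, 2], p'(t) = b_0 + 2c_0·t + 3d_0·t² with b_0 = Δ_0 - h_0(2m_0 + m_1)/6 = 4/3, c_0 = m_0/2 = 0, d_0 = (m_1 - m_0)/(6h_0) = -11/24. So p'(0) = 4/3.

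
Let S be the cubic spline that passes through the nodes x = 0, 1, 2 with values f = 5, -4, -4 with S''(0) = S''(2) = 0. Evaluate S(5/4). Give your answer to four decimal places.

-4.7383

With σ_i denoting the second derivative at x_i, h_i = 1, 1, and Δ_i = (y_(i+1) − y_i)/h_i = -9, 0:
  1·σ_0 + 4·σ_1 + 1·σ_2 = 6(Δ_1 - Δ_0) = 54
Natural end conditions: σ_0 = σ_2 = 0.
Forward elimination and back-substitution give σ_0 = 0, σ_1 = 27/2, σ_2 = 0.
On [1, 2], S(x) = -4 - 9/2·(x - 1) + 27/4·(x - 1)² - 9/4·(x - 1)³.
With (x - 1) = 1/4: S(5/4) = -1213/256.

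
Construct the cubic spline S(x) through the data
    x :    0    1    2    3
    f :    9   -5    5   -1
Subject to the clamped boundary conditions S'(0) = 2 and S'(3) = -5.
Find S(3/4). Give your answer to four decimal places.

With M_i denoting the second derivative at x_i, h_i = 1, 1, 1, and Δ_i = (y_(i+1) − y_i)/h_i = -14, 10, -6:
  1·M_0 + 4·M_1 + 1·M_2 = 6(Δ_1 - Δ_0) = 144
  1·M_1 + 4·M_2 + 1·M_3 = 6(Δ_2 - Δ_1) = -96
Clamped end conditions give two more equations: 2h_0·M_0 + h_0·M_1 = 6(Δ_0 - S'(0)) = -96 and h_2·M_2 + 2h_2·M_3 = 6(S'(3) - Δ_2) = 6.
Forward elimination and back-substitution give M_0 = -1234/15, M_1 = 1028/15, M_2 = -718/15, M_3 = 404/15.
On [0, 1], S(x) = 9 + 2·x - 617/15·x² + 377/15·x³.
With x = 3/4: S(3/4) = -651/320.

-2.0344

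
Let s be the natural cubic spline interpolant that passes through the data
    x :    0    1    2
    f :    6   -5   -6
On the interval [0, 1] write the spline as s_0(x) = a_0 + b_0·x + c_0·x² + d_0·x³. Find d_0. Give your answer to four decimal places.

2.5000

Put σ_i = s'' at the i-th knot. Here h = (1, 1) and Δ = (-11, -1), so the interior equations h_(i-1)·σ_(i-1) + 2(h_(i-1)+h_i)·σ_i + h_i·σ_(i+1) = 6(Δ_i − Δ_(i-1)) read
  1·σ_0 + 4·σ_1 + 1·σ_2 = 6(Δ_1 - Δ_0) = 60
Natural end conditions: σ_0 = σ_2 = 0.
Forward elimination and back-substitution give σ_0 = 0, σ_1 = 15, σ_2 = 0.
On [0, 1], with s_0(x) = a_0 + b_0·x + c_0·x² + d_0·x³: c_0 = σ_0/2 = 0, d_0 = (σ_1 - σ_0)/(6h_0) = 5/2, b_0 = Δ_0 - h_0(2σ_0 + σ_1)/6 = -27/2.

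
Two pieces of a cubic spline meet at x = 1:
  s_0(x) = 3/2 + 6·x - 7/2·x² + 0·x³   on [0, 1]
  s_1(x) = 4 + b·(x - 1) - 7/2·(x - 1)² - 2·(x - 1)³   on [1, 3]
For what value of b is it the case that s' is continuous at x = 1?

-1

s_0'(x) = 6 - 7·x + 0·x², so s_0'(1) = -1. On the right, s_1'(1) = b, so b = -1.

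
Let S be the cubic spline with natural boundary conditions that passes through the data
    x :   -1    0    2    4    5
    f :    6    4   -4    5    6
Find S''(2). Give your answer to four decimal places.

9.3000

Write M_i for S''(x_i). With h_i = 1, 2, 2, 1 and divided differences Δ_i = -2, -4, 9/2, 1, the continuity of S' gives the tridiagonal system
  1·M_0 + 6·M_1 + 2·M_2 = 6(Δ_1 - Δ_0) = -12
  2·M_1 + 8·M_2 + 2·M_3 = 6(Δ_2 - Δ_1) = 51
  2·M_2 + 6·M_3 + 1·M_4 = 6(Δ_3 - Δ_2) = -21
Natural end conditions: M_0 = M_4 = 0.
Hence M_0 = 0, M_1 = -51/10, M_2 = 93/10, M_3 = -33/5, M_4 = 0.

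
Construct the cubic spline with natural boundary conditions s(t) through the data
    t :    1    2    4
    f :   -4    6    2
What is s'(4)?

-6

With m_i denoting the second derivative at x_i, h_i = 1, 2, and Δ_i = (y_(i+1) − y_i)/h_i = 10, -2:
  1·m_0 + 6·m_1 + 2·m_2 = 6(Δ_1 - Δ_0) = -72
Natural end conditions: m_0 = m_2 = 0.
Solving: m_0 = 0, m_1 = -12, m_2 = 0.
On [2, 4], s'(t) = b_1 + 2c_1·(t - 2) + 3d_1·(t - 2)² with b_1 = Δ_1 - h_1(2m_1 + m_2)/6 = 6, c_1 = m_1/2 = -6, d_1 = (m_2 - m_1)/(6h_1) = 1. So s'(4) = -6.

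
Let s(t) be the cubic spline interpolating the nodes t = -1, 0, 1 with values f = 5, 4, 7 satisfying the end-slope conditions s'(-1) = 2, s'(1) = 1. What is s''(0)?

Put σ_i = s'' at the i-th knot. Here h = (1, 1) and Δ = (-1, 3), so the interior equations h_(i-1)·σ_(i-1) + 2(h_(i-1)+h_i)·σ_i + h_i·σ_(i+1) = 6(Δ_i − Δ_(i-1)) read
  1·σ_0 + 4·σ_1 + 1·σ_2 = 6(Δ_1 - Δ_0) = 24
Clamped end conditions give two more equations: 2h_0·σ_0 + h_0·σ_1 = 6(Δ_0 - s'(-1)) = -18 and h_1·σ_1 + 2h_1·σ_2 = 6(s'(1) - Δ_1) = -12.
Solving: σ_0 = -31/2, σ_1 = 13, σ_2 = -25/2.

13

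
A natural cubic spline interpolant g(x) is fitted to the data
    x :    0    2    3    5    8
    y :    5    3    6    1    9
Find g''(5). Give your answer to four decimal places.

Put M_i = g'' at the i-th knot. Here h = (2, 1, 2, 3) and Δ = (-1, 3, -5/2, 8/3), so the interior equations h_(i-1)·M_(i-1) + 2(h_(i-1)+h_i)·M_i + h_i·M_(i+1) = 6(Δ_i − Δ_(i-1)) read
  2·M_0 + 6·M_1 + 1·M_2 = 6(Δ_1 - Δ_0) = 24
  1·M_1 + 6·M_2 + 2·M_3 = 6(Δ_2 - Δ_1) = -33
  2·M_2 + 10·M_3 + 3·M_4 = 6(Δ_3 - Δ_2) = 31
Natural end conditions: M_0 = M_4 = 0.
Solving: M_0 = 0, M_1 = 868/163, M_2 = -1296/163, M_3 = 1529/326, M_4 = 0.

4.6902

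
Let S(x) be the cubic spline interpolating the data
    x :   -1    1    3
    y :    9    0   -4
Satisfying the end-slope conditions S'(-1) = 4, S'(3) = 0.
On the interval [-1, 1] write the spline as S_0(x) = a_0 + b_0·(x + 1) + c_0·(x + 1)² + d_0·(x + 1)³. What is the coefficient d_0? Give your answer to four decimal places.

Let M_i = S''(x_i). Step sizes h_i = 2, 2; slopes of the chords Δ_i = (y_(i+1) - y_i)/h_i = -9/2, -2.
  2·M_0 + 8·M_1 + 2·M_2 = 6(Δ_1 - Δ_0) = 15
Clamped end conditions give two more equations: 2h_0·M_0 + h_0·M_1 = 6(Δ_0 - S'(-1)) = -51 and h_1·M_1 + 2h_1·M_2 = 6(S'(3) - Δ_1) = 12.
Solving the tridiagonal system: M_0 = -125/8, M_1 = 23/4, M_2 = 1/8.
On [-1, 1], with S_0(x) = a_0 + b_0·(x + 1) + c_0·(x + 1)² + d_0·(x + 1)³: c_0 = M_0/2 = -125/16, d_0 = (M_1 - M_0)/(6h_0) = 57/32, b_0 = Δ_0 - h_0(2M_0 + M_1)/6 = 4.

1.7813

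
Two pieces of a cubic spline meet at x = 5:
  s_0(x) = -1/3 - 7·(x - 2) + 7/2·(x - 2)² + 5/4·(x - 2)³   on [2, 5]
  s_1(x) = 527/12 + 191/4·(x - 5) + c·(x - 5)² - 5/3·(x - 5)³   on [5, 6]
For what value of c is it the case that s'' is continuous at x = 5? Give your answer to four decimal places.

s_0''(x) = 7 + 15/2·(x - 2), so s_0''(5) = 59/2. On the right, s_1''(5) = 2c, so c = 59/4.

14.7500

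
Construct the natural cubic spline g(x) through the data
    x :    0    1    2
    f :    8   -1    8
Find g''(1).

Put M_i = g'' at the i-th knot. Here h = (1, 1) and Δ = (-9, 9), so the interior equations h_(i-1)·M_(i-1) + 2(h_(i-1)+h_i)·M_i + h_i·M_(i+1) = 6(Δ_i − Δ_(i-1)) read
  1·M_0 + 4·M_1 + 1·M_2 = 6(Δ_1 - Δ_0) = 108
Natural end conditions: M_0 = M_2 = 0.
Forward elimination and back-substitution give M_0 = 0, M_1 = 27, M_2 = 0.

27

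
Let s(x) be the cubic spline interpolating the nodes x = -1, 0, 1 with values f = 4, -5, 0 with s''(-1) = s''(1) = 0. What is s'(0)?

-2

With m_i denoting the second derivative at x_i, h_i = 1, 1, and Δ_i = (y_(i+1) − y_i)/h_i = -9, 5:
  1·m_0 + 4·m_1 + 1·m_2 = 6(Δ_1 - Δ_0) = 84
Natural end conditions: m_0 = m_2 = 0.
Forward elimination and back-substitution give m_0 = 0, m_1 = 21, m_2 = 0.
On [0, 1], s'(x) = b_1 + 2c_1·x + 3d_1·x² with b_1 = Δ_1 - h_1(2m_1 + m_2)/6 = -2, c_1 = m_1/2 = 21/2, d_1 = (m_2 - m_1)/(6h_1) = -7/2. So s'(0) = -2.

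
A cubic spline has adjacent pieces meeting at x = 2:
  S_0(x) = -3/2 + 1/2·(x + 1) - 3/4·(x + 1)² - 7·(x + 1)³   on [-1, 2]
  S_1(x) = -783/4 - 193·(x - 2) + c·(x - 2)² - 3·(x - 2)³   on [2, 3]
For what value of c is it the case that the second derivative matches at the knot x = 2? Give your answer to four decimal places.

-63.7500

S_0''(x) = -3/2 - 42·(x + 1), so S_0''(2) = -255/2. On the right, S_1''(2) = 2c, so c = -255/4.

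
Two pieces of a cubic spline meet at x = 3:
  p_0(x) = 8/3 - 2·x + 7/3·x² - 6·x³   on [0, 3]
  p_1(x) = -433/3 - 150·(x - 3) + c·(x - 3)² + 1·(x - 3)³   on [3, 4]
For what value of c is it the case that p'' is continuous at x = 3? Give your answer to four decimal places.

-51.6667

p_0''(x) = 14/3 - 36·x, so p_0''(3) = -310/3. On the right, p_1''(3) = 2c, so c = -155/3.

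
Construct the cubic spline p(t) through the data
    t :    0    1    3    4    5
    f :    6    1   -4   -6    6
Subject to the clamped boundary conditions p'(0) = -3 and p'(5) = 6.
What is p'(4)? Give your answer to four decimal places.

Write M_i for p''(x_i). With h_i = 1, 2, 1, 1 and divided differences Δ_i = -5, -5/2, -2, 12, the continuity of p' gives the tridiagonal system
  1·M_0 + 6·M_1 + 2·M_2 = 6(Δ_1 - Δ_0) = 15
  2·M_1 + 6·M_2 + 1·M_3 = 6(Δ_2 - Δ_1) = 3
  1·M_2 + 4·M_3 + 1·M_4 = 6(Δ_3 - Δ_2) = 84
Clamped end conditions give two more equations: 2h_0·M_0 + h_0·M_1 = 6(Δ_0 - p'(0)) = -12 and h_3·M_3 + 2h_3·M_4 = 6(p'(5) - Δ_3) = -36.
Solving the tridiagonal system: M_0 = -585/64, M_1 = 201/32, M_2 = -867/128, M_3 = 1989/64, M_4 = -4293/128.
On [4, 5], p'(t) = b_3 + 2c_3·(t - 4) + 3d_3·(t - 4)² with b_3 = Δ_3 - h_3(2M_3 + M_4)/6 = 1851/256, c_3 = M_3/2 = 1989/128, d_3 = (M_4 - M_3)/(6h_3) = -2757/256. So p'(4) = 1851/256.

7.2305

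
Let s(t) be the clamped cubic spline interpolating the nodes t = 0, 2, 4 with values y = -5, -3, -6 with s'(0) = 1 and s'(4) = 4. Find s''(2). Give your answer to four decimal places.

Put M_i = s'' at the i-th knot. Here h = (2, 2) and Δ = (1, -3/2), so the interior equations h_(i-1)·M_(i-1) + 2(h_(i-1)+h_i)·M_i + h_i·M_(i+1) = 6(Δ_i − Δ_(i-1)) read
  2·M_0 + 8·M_1 + 2·M_2 = 6(Δ_1 - Δ_0) = -15
Clamped end conditions give two more equations: 2h_0·M_0 + h_0·M_1 = 6(Δ_0 - s'(0)) = 0 and h_1·M_1 + 2h_1·M_2 = 6(s'(4) - Δ_1) = 33.
Solving the tridiagonal system: M_0 = 21/8, M_1 = -21/4, M_2 = 87/8.

-5.2500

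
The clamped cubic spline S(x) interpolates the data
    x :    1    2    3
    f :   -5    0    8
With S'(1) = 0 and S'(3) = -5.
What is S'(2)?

11

Let M_i = S''(x_i). Step sizes h_i = 1, 1; slopes of the chords Δ_i = (y_(i+1) - y_i)/h_i = 5, 8.
  1·M_0 + 4·M_1 + 1·M_2 = 6(Δ_1 - Δ_0) = 18
Clamped end conditions give two more equations: 2h_0·M_0 + h_0·M_1 = 6(Δ_0 - S'(1)) = 30 and h_1·M_1 + 2h_1·M_2 = 6(S'(3) - Δ_1) = -78.
Solving the tridiagonal system: M_0 = 8, M_1 = 14, M_2 = -46.
On [2, 3], S'(x) = b_1 + 2c_1·(x - 2) + 3d_1·(x - 2)² with b_1 = Δ_1 - h_1(2M_1 + M_2)/6 = 11, c_1 = M_1/2 = 7, d_1 = (M_2 - M_1)/(6h_1) = -10. So S'(2) = 11.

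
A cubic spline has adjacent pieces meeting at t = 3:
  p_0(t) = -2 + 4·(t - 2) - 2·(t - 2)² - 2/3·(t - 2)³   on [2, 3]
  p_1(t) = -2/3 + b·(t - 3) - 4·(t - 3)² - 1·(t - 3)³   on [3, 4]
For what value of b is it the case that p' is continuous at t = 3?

p_0'(t) = 4 - 4·(t - 2) - 2·(t - 2)², so p_0'(3) = -2. On the right, p_1'(3) = b, so b = -2.

-2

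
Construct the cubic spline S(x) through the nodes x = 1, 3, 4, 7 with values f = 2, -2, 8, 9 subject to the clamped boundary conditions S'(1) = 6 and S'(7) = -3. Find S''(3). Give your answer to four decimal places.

With σ_i denoting the second derivative at x_i, h_i = 2, 1, 3, and Δ_i = (y_(i+1) − y_i)/h_i = -2, 10, 1/3:
  2·σ_0 + 6·σ_1 + 1·σ_2 = 6(Δ_1 - Δ_0) = 72
  1·σ_1 + 8·σ_2 + 3·σ_3 = 6(Δ_2 - Δ_1) = -58
Clamped end conditions give two more equations: 2h_0·σ_0 + h_0·σ_1 = 6(Δ_0 - S'(1)) = -48 and h_2·σ_2 + 2h_2·σ_3 = 6(S'(7) - Δ_2) = -20.
Hence σ_0 = -68/3, σ_1 = 64/3, σ_2 = -32/3, σ_3 = 2.

21.3333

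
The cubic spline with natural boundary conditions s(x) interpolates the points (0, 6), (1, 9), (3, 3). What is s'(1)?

1

Let M_i = s''(x_i). Step sizes h_i = 1, 2; slopes of the chords Δ_i = (y_(i+1) - y_i)/h_i = 3, -3.
  1·M_0 + 6·M_1 + 2·M_2 = 6(Δ_1 - Δ_0) = -36
Natural end conditions: M_0 = M_2 = 0.
Solving the tridiagonal system: M_0 = 0, M_1 = -6, M_2 = 0.
On [1, 3], s'(x) = b_1 + 2c_1·(x - 1) + 3d_1·(x - 1)² with b_1 = Δ_1 - h_1(2M_1 + M_2)/6 = 1, c_1 = M_1/2 = -3, d_1 = (M_2 - M_1)/(6h_1) = 1/2. So s'(1) = 1.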